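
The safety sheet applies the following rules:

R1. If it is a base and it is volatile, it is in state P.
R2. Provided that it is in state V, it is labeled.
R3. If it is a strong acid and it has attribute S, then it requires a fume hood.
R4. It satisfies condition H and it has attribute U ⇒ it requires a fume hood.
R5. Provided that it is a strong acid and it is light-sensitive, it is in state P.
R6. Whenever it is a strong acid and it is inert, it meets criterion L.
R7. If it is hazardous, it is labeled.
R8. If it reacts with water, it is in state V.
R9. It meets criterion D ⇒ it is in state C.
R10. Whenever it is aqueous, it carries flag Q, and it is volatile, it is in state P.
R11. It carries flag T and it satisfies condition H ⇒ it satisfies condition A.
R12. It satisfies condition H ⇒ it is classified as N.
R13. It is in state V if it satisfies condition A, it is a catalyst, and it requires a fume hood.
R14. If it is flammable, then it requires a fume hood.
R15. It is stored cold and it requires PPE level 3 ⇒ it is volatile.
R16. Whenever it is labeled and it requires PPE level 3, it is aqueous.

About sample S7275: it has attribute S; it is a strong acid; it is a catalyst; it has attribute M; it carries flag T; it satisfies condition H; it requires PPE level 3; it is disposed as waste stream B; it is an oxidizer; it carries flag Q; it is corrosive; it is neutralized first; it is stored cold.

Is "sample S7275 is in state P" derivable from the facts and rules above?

Yes

By R3 (it is a strong acid, it has attribute S): it requires a fume hood.
By R11 (it carries flag T, it satisfies condition H): it satisfies condition A.
By R13 (it satisfies condition A, it is a catalyst, it requires a fume hood): it is in state V.
By R15 (it is stored cold, it requires PPE level 3): it is volatile.
By R2 (it is in state V): it is labeled.
By R16 (it is labeled, it requires PPE level 3): it is aqueous.
By R10 (it is aqueous, it carries flag Q, it is volatile): it is in state P.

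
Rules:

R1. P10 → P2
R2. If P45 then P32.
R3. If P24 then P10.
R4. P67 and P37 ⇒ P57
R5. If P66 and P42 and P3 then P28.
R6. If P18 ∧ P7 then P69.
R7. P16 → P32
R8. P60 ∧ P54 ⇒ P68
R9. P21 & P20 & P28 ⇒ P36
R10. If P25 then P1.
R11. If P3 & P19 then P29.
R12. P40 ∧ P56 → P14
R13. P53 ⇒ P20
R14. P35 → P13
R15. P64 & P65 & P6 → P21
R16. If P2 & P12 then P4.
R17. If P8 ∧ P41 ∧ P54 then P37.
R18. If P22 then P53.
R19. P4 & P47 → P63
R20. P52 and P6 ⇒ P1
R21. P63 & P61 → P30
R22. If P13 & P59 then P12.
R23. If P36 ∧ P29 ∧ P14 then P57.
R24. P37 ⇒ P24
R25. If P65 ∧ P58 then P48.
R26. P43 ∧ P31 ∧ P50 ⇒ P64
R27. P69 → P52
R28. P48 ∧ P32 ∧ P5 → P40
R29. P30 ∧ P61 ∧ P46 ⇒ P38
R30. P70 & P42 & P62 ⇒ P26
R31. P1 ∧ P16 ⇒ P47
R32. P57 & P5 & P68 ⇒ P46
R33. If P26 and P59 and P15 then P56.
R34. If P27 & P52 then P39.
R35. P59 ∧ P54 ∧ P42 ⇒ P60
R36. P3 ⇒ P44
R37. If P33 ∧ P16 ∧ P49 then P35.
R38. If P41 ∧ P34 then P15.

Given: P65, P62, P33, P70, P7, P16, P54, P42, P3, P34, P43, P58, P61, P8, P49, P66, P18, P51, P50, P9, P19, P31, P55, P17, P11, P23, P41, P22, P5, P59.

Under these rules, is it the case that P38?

No

Forward chaining from the given facts derives: P28, P69, P32, P29, P37, P53, P24, P48, P64, P52, P40, P26, P60, P44, P35, P15, P10, P68, P20, P13, P12, P56, P2, P14, P4.
The only rule concluding P38 is R29, which needs P30; that is never established.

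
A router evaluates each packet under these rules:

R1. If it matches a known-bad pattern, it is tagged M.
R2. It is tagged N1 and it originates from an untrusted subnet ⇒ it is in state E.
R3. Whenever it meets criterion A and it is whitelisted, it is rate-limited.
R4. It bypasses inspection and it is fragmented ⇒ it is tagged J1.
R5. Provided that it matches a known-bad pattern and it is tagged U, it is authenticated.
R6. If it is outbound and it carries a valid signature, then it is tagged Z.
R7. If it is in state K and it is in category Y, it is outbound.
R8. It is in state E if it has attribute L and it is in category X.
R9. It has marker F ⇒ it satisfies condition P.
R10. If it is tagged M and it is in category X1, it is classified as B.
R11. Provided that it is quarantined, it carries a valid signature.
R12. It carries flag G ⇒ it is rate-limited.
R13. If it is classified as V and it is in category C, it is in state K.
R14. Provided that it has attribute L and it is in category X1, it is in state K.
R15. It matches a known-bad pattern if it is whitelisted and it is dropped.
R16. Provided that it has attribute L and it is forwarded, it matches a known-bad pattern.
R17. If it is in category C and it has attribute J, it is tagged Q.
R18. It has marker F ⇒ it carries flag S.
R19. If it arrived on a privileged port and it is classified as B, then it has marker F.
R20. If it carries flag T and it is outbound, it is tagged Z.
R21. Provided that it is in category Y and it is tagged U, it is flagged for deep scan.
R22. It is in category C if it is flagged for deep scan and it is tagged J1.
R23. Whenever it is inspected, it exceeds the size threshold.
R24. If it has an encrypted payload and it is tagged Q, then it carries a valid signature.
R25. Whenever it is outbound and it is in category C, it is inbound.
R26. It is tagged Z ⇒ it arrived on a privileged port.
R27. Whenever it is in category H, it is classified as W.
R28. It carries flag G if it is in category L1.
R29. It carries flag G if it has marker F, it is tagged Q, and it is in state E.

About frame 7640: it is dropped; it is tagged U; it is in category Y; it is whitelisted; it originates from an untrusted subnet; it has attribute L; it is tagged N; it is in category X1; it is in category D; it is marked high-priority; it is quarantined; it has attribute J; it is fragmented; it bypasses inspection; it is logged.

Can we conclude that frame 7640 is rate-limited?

No

Forward chaining from the given facts derives: is tagged J1, carries a valid signature, is in state K, matches a known-bad pattern, is flagged for deep scan, is in category C, is tagged M, is authenticated, is outbound, is classified as B, is tagged Q, is inbound, is tagged Z, arrived on a privileged port, has marker F, satisfies condition P, carries flag S.
Rules concluding "it is rate-limited": R3 needs "it meets criterion A"; R12 needs "it carries flag G" — none of these are established.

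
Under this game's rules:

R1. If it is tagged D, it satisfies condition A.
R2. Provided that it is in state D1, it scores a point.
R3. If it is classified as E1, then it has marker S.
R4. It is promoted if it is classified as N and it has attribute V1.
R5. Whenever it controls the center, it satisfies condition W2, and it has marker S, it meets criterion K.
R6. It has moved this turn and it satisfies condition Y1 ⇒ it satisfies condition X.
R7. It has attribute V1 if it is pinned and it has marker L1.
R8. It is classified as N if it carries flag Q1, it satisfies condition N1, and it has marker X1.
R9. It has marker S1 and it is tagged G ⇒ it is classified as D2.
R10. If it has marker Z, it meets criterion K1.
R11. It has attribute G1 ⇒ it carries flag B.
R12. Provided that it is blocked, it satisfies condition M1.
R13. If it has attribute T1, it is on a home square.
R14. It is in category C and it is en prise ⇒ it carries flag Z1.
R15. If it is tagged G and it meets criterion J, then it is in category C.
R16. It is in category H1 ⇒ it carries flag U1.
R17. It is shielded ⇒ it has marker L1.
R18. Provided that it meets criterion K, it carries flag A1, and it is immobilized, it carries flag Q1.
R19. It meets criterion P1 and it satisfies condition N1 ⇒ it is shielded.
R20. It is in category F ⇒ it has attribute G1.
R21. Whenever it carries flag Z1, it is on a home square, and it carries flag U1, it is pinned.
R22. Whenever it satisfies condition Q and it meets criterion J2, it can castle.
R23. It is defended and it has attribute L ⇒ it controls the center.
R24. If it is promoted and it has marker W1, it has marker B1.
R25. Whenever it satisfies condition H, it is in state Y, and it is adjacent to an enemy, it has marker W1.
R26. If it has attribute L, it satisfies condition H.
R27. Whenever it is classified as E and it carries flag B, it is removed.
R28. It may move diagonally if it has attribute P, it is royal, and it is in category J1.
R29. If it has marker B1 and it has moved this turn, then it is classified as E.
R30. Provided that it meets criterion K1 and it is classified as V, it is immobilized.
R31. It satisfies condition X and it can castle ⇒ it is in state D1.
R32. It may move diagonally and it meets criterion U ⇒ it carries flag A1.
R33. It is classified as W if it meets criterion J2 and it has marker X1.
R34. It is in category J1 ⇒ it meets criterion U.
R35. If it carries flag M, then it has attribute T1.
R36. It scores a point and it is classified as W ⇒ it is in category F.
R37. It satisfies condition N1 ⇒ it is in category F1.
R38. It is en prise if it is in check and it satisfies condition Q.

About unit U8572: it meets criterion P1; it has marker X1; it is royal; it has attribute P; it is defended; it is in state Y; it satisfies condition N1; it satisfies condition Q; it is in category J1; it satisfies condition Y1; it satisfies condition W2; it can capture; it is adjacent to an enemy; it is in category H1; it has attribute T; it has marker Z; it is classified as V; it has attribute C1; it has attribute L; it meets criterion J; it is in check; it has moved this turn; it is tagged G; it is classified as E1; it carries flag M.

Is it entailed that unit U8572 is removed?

No

Forward chaining from the given facts derives: has marker S, satisfies condition X, meets criterion K1, is in category C, carries flag U1, is shielded, controls the center, satisfies condition H, may move diagonally, is immobilized, meets criterion U, has attribute T1, is in category F1, is en prise, meets criterion K, is on a home square, carries flag Z1, has marker L1, is pinned, has marker W1, carries flag A1, has attribute V1, carries flag Q1, is classified as N, is promoted, has marker B1, is classified as E.
The only rule concluding "it is removed" is R27, which needs "it carries flag B"; that is never established.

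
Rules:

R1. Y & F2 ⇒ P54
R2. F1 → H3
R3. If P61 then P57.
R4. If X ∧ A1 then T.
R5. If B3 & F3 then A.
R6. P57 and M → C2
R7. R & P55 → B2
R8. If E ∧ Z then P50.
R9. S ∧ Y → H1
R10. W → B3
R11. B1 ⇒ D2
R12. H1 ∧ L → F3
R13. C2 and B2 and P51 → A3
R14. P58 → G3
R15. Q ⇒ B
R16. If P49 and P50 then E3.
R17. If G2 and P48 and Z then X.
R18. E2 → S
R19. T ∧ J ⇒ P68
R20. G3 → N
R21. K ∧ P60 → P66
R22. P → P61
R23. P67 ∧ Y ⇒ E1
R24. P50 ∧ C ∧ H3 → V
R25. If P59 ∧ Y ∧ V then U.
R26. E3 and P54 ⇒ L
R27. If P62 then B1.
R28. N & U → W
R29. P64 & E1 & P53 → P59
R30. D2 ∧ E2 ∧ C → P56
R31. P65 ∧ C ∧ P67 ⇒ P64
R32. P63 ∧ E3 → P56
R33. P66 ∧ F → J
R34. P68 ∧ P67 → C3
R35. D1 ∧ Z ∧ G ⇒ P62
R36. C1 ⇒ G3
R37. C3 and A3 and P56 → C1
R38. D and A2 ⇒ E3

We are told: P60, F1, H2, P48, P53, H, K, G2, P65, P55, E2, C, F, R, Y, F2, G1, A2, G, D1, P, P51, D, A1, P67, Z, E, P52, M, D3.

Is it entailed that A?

P54  (by R1: Y, F2)
H3  (by R2: F1)
B2  (by R7: R, P55)
P50  (by R8: E, Z)
X  (by R17: G2, P48, Z)
S  (by R18: E2)
P66  (by R21: K, P60)
P61  (by R22: P)
E1  (by R23: P67, Y)
V  (by R24: P50, C, H3)
P64  (by R31: P65, C, P67)
J  (by R33: P66, F)
P62  (by R35: D1, Z, G)
E3  (by R38: D, A2)
P57  (by R3: P61)
T  (by R4: X, A1)
C2  (by R6: P57, M)
H1  (by R9: S, Y)
A3  (by R13: C2, B2, P51)
P68  (by R19: T, J)
L  (by R26: E3, P54)
B1  (by R27: P62)
P59  (by R29: P64, E1, P53)
C3  (by R34: P68, P67)
D2  (by R11: B1)
F3  (by R12: H1, L)
U  (by R25: P59, Y, V)
P56  (by R30: D2, E2, C)
C1  (by R37: C3, A3, P56)
G3  (by R36: C1)
N  (by R20: G3)
W  (by R28: N, U)
B3  (by R10: W)
A  (by R5: B3, F3)

Yes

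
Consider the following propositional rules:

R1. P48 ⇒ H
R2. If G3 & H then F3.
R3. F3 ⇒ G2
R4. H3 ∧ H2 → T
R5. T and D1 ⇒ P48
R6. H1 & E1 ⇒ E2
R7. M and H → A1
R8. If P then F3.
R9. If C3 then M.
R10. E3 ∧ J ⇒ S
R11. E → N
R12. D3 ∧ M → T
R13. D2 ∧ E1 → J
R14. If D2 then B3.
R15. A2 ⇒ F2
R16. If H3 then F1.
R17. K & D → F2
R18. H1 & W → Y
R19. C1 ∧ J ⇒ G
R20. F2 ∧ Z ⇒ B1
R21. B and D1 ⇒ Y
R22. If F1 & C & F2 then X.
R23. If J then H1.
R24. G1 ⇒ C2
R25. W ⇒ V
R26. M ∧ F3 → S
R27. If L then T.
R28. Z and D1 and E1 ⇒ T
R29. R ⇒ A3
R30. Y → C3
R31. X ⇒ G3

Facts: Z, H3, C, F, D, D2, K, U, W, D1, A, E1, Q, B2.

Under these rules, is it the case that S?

Yes

J  (by R13: D2, E1)
F1  (by R16: H3)
F2  (by R17: K, D)
X  (by R22: F1, C, F2)
H1  (by R23: J)
T  (by R28: Z, D1, E1)
G3  (by R31: X)
P48  (by R5: T, D1)
Y  (by R18: H1, W)
C3  (by R30: Y)
H  (by R1: P48)
F3  (by R2: G3, H)
M  (by R9: C3)
S  (by R26: M, F3)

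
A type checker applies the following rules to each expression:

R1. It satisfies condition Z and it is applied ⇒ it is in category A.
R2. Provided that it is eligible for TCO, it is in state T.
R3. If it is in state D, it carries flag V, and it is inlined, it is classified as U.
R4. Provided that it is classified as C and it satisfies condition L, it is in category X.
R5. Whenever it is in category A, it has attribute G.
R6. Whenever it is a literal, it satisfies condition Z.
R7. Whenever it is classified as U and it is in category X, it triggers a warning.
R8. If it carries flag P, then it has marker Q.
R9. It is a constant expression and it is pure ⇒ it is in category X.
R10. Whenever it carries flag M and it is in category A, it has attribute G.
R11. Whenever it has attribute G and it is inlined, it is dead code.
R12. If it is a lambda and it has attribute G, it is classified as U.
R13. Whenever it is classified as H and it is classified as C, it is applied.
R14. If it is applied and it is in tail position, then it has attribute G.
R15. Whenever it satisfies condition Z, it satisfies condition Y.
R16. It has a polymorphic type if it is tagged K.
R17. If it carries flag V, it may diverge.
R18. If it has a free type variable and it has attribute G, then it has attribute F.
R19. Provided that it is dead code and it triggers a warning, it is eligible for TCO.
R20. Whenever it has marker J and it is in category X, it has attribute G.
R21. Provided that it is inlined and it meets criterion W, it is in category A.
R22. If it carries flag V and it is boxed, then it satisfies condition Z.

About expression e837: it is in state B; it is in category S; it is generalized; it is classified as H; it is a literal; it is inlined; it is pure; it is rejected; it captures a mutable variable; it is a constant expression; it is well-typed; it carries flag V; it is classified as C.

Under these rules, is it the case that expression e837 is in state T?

No

Forward chaining from the given facts derives: satisfies condition Z, is in category X, is applied, satisfies condition Y, may diverge, is in category A, has attribute G, is dead code.
The only rule concluding "it is in state T" is R2, which needs "it is eligible for TCO"; that is never established.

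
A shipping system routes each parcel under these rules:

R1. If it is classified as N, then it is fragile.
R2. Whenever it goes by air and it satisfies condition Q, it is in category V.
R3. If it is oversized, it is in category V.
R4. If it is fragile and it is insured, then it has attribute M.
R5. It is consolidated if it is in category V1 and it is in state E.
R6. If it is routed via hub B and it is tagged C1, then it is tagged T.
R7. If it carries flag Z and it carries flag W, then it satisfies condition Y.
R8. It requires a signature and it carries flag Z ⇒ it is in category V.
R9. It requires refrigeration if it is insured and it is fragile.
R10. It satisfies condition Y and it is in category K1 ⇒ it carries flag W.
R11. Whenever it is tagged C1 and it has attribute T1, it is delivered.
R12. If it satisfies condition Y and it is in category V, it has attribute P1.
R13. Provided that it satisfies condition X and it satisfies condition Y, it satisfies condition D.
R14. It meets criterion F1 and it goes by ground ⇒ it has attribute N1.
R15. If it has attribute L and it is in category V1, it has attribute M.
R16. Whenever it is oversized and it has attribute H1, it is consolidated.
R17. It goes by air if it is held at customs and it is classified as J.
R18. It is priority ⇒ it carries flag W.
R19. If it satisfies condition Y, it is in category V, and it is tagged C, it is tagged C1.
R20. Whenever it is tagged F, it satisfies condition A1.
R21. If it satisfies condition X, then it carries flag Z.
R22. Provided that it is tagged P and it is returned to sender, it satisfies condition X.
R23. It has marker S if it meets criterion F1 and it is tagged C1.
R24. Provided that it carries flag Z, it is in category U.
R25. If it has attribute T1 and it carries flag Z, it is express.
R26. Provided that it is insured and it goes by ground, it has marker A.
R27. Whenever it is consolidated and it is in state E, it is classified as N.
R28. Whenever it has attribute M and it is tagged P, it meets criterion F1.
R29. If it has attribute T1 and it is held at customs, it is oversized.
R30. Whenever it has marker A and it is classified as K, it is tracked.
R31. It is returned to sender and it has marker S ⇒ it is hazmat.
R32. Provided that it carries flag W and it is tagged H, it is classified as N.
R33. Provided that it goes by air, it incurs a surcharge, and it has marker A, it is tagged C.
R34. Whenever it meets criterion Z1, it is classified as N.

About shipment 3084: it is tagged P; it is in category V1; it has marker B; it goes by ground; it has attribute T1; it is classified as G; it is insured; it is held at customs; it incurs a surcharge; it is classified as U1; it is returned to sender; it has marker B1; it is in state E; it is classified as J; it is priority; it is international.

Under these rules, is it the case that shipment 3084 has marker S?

By R5 (it is in category V1, it is in state E): it is consolidated.
By R17 (it is held at customs, it is classified as J): it goes by air.
By R18 (it is priority): it carries flag W.
By R22 (it is tagged P, it is returned to sender): it satisfies condition X.
By R26 (it is insured, it goes by ground): it has marker A.
By R27 (it is consolidated, it is in state E): it is classified as N.
By R29 (it has attribute T1, it is held at customs): it is oversized.
By R33 (it goes by air, it incurs a surcharge, it has marker A): it is tagged C.
By R1 (it is classified as N): it is fragile.
By R3 (it is oversized): it is in category V.
By R4 (it is fragile, it is insured): it has attribute M.
By R21 (it satisfies condition X): it carries flag Z.
By R28 (it has attribute M, it is tagged P): it meets criterion F1.
By R7 (it carries flag Z, it carries flag W): it satisfies condition Y.
By R19 (it satisfies condition Y, it is in category V, it is tagged C): it is tagged C1.
By R23 (it meets criterion F1, it is tagged C1): it has marker S.

Yes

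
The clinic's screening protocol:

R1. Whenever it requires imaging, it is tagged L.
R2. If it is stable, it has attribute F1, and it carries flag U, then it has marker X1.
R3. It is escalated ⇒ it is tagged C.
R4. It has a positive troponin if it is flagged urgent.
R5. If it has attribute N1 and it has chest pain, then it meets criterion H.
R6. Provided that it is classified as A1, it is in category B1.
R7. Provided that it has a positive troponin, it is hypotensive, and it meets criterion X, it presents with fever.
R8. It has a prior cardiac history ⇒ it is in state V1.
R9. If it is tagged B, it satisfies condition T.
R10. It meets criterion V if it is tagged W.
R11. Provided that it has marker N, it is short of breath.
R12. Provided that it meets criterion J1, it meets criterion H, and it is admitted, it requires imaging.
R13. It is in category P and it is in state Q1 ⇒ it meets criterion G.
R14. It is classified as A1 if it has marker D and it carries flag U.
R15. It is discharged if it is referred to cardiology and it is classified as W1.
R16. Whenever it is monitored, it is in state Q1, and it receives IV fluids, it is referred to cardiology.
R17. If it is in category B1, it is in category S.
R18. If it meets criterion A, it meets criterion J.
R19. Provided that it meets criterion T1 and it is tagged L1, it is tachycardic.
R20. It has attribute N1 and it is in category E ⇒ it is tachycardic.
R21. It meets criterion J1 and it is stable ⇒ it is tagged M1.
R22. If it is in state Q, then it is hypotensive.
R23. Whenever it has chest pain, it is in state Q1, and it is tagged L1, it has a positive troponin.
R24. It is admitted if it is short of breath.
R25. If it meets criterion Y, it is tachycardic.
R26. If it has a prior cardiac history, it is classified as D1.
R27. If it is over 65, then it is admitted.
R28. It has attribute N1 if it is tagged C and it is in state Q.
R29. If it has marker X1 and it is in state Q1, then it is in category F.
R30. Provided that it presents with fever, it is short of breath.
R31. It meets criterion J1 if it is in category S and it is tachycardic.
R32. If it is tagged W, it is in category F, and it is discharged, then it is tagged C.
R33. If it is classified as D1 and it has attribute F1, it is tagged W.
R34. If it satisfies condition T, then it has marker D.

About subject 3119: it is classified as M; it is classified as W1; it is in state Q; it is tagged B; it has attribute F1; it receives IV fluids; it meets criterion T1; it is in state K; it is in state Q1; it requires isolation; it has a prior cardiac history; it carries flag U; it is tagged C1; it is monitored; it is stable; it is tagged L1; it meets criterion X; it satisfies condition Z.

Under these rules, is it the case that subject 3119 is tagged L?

Forward chaining from the given facts derives: has marker X1, is in state V1, satisfies condition T, is referred to cardiology, is tachycardic, is hypotensive, is classified as D1, is in category F, is tagged W, has marker D, meets criterion V, is classified as A1, is discharged, is tagged C, is in category B1, is in category S, has attribute N1, meets criterion J1, is tagged M1.
The only rule concluding "it is tagged L" is R1, which needs "it requires imaging"; that is never established.

No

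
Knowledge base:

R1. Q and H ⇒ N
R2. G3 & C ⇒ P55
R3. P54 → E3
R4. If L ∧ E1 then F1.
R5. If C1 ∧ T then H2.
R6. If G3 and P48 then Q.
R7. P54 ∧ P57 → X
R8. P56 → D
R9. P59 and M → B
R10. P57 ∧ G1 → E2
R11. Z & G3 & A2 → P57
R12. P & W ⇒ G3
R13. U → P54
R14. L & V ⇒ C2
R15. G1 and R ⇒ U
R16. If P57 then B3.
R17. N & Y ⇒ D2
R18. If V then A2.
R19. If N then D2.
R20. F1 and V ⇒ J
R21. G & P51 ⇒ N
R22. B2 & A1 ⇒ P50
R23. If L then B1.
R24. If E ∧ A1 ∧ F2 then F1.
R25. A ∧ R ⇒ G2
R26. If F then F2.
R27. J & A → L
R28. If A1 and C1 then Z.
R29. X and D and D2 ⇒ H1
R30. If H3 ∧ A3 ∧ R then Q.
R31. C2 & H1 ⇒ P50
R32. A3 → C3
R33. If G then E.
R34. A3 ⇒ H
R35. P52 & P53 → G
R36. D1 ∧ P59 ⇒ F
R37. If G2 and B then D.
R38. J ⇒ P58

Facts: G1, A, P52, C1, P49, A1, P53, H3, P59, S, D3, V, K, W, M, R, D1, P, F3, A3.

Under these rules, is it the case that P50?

Yes

B  (by R9: P59, M)
G3  (by R12: P, W)
U  (by R15: G1, R)
A2  (by R18: V)
G2  (by R25: A, R)
Z  (by R28: A1, C1)
Q  (by R30: H3, A3, R)
H  (by R34: A3)
G  (by R35: P52, P53)
F  (by R36: D1, P59)
D  (by R37: G2, B)
N  (by R1: Q, H)
P57  (by R11: Z, G3, A2)
P54  (by R13: U)
D2  (by R19: N)
F2  (by R26: F)
E  (by R33: G)
X  (by R7: P54, P57)
F1  (by R24: E, A1, F2)
H1  (by R29: X, D, D2)
J  (by R20: F1, V)
L  (by R27: J, A)
C2  (by R14: L, V)
P50  (by R31: C2, H1)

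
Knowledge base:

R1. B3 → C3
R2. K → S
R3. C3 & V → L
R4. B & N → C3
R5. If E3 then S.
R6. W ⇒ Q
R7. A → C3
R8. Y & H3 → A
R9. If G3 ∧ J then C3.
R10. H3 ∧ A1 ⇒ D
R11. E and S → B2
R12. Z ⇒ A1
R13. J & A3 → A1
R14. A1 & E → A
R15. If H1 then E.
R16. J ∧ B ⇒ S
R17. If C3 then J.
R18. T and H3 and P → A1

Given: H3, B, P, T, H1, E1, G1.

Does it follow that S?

E  (by R15: H1)
A1  (by R18: T, H3, P)
A  (by R14: A1, E)
C3  (by R7: A)
J  (by R17: C3)
S  (by R16: J, B)

Yes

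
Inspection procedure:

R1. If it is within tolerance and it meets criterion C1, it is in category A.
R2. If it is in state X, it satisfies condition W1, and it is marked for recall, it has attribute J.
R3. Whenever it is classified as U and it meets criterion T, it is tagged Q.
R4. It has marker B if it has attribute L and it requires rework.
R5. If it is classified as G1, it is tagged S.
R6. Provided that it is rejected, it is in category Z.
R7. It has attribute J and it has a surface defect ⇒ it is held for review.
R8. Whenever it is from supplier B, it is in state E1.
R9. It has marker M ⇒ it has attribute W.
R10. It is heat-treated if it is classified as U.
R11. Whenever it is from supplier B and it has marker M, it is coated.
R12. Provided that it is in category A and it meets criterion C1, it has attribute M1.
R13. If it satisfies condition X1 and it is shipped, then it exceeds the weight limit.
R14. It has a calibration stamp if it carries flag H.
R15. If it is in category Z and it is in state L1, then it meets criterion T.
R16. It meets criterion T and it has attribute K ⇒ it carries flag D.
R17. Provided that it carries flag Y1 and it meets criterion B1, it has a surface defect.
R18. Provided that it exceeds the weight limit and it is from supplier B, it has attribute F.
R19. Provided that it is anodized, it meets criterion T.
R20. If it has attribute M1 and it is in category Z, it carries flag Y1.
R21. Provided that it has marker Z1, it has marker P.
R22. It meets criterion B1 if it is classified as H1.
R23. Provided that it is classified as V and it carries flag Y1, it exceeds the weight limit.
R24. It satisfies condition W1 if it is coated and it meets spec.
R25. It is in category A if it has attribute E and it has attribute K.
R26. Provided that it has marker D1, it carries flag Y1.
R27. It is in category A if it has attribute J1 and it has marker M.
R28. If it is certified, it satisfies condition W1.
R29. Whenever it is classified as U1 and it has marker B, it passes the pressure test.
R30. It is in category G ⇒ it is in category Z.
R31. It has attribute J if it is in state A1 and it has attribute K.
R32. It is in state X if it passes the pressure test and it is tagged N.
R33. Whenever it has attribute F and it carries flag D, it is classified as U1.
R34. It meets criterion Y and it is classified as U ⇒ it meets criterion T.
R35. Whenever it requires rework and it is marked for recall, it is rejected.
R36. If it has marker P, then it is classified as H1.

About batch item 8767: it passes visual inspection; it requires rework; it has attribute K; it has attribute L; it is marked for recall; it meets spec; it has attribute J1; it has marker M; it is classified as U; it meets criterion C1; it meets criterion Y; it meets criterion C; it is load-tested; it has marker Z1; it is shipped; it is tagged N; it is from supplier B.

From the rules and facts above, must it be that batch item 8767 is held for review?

Forward chaining from the given facts derives: has marker B, is in state E1, has attribute W, is heat-treated, is coated, has marker P, satisfies condition W1, is in category A, meets criterion T, is rejected, is classified as H1, is tagged Q, is in category Z, has attribute M1, carries flag D, carries flag Y1, meets criterion B1, has a surface defect.
The only rule concluding "it is held for review" is R7, which needs "it has attribute J"; that is never established.

No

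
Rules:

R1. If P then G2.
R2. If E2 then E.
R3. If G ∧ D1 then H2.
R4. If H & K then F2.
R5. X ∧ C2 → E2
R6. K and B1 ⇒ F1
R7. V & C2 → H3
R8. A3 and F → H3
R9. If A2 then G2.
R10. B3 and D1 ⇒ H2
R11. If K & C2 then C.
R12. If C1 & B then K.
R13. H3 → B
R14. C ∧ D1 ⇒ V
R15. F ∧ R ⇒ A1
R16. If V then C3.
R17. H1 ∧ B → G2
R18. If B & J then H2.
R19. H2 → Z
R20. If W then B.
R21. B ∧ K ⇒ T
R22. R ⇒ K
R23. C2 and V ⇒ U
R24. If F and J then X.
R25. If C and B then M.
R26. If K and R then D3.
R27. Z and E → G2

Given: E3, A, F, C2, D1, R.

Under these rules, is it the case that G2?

Forward chaining from the given facts derives: A1, K, D3, C, V, C3, U, H3, B, T, M.
Rules concluding G2: R1 needs P; R9 needs A2; R17 needs H1; R27 needs Z — none of these are established.

No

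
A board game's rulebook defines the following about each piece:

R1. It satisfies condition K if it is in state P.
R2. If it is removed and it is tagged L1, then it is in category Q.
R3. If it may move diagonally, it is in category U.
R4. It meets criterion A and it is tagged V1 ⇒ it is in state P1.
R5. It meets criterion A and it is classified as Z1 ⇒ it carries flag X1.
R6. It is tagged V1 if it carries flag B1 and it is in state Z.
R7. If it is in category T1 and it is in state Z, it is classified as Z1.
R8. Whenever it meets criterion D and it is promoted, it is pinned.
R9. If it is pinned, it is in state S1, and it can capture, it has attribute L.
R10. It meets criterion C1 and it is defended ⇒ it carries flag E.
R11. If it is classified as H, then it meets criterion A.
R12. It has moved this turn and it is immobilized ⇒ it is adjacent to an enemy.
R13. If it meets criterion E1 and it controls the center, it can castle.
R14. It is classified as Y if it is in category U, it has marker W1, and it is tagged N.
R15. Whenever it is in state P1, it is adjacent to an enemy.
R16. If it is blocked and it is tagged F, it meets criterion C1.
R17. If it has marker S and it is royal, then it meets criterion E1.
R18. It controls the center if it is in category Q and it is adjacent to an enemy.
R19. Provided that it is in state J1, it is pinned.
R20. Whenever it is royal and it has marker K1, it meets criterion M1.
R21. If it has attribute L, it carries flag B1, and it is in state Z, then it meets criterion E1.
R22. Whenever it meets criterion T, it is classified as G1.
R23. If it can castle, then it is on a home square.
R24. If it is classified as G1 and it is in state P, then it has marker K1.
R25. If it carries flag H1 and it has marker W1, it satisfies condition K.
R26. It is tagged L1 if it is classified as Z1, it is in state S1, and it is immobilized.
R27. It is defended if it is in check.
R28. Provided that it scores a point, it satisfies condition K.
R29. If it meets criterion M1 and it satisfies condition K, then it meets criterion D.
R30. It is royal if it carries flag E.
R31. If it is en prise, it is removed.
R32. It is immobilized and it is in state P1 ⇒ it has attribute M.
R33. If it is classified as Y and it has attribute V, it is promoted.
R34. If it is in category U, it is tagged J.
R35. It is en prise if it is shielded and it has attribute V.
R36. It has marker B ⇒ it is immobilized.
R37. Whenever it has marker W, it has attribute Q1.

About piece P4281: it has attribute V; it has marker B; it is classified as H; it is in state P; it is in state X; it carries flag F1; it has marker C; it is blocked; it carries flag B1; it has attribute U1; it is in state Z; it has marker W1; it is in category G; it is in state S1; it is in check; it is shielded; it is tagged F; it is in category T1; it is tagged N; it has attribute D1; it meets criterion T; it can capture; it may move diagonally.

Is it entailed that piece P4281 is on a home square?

By R1 (it is in state P): it satisfies condition K.
By R3 (it may move diagonally): it is in category U.
By R6 (it carries flag B1, it is in state Z): it is tagged V1.
By R7 (it is in category T1, it is in state Z): it is classified as Z1.
By R11 (it is classified as H): it meets criterion A.
By R14 (it is in category U, it has marker W1, it is tagged N): it is classified as Y.
By R16 (it is blocked, it is tagged F): it meets criterion C1.
By R22 (it meets criterion T): it is classified as G1.
By R24 (it is classified as G1, it is in state P): it has marker K1.
By R27 (it is in check): it is defended.
By R33 (it is classified as Y, it has attribute V): it is promoted.
By R35 (it is shielded, it has attribute V): it is en prise.
By R36 (it has marker B): it is immobilized.
By R4 (it meets criterion A, it is tagged V1): it is in state P1.
By R10 (it meets criterion C1, it is defended): it carries flag E.
By R15 (it is in state P1): it is adjacent to an enemy.
By R26 (it is classified as Z1, it is in state S1, it is immobilized): it is tagged L1.
By R30 (it carries flag E): it is royal.
By R31 (it is en prise): it is removed.
By R2 (it is removed, it is tagged L1): it is in category Q.
By R18 (it is in category Q, it is adjacent to an enemy): it controls the center.
By R20 (it is royal, it has marker K1): it meets criterion M1.
By R29 (it meets criterion M1, it satisfies condition K): it meets criterion D.
By R8 (it meets criterion D, it is promoted): it is pinned.
By R9 (it is pinned, it is in state S1, it can capture): it has attribute L.
By R21 (it has attribute L, it carries flag B1, it is in state Z): it meets criterion E1.
By R13 (it meets criterion E1, it controls the center): it can castle.
By R23 (it can castle): it is on a home square.

Yes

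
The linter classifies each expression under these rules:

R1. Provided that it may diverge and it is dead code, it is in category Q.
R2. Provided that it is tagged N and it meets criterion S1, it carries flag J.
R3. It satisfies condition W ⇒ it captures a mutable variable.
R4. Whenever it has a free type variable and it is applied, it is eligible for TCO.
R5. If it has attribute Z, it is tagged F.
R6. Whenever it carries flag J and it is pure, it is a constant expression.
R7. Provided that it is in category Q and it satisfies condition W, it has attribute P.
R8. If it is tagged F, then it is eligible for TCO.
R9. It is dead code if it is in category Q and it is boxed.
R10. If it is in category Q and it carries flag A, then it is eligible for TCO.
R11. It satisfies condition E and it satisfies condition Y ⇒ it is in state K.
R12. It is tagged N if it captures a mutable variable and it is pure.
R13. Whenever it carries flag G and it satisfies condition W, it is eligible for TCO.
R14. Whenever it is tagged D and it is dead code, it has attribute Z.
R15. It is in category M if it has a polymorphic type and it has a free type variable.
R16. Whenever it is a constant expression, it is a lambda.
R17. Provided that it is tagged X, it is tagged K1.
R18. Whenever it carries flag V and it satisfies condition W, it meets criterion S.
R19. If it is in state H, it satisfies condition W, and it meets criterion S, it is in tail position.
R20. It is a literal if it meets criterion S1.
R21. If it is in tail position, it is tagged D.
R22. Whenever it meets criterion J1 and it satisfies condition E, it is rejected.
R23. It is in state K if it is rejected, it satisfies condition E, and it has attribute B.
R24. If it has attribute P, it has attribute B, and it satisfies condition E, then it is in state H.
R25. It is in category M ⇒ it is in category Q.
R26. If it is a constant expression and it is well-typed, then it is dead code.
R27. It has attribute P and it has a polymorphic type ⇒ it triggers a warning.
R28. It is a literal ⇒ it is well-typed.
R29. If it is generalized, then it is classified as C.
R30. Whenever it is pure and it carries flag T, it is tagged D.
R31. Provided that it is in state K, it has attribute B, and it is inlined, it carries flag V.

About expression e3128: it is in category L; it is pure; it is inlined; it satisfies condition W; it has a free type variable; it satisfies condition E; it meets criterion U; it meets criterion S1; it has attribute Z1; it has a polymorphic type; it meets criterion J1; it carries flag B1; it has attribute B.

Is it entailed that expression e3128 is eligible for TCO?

By R3 (it satisfies condition W): it captures a mutable variable.
By R12 (it captures a mutable variable, it is pure): it is tagged N.
By R15 (it has a polymorphic type, it has a free type variable): it is in category M.
By R20 (it meets criterion S1): it is a literal.
By R22 (it meets criterion J1, it satisfies condition E): it is rejected.
By R23 (it is rejected, it satisfies condition E, it has attribute B): it is in state K.
By R25 (it is in category M): it is in category Q.
By R28 (it is a literal): it is well-typed.
By R31 (it is in state K, it has attribute B, it is inlined): it carries flag V.
By R2 (it is tagged N, it meets criterion S1): it carries flag J.
By R6 (it carries flag J, it is pure): it is a constant expression.
By R7 (it is in category Q, it satisfies condition W): it has attribute P.
By R18 (it carries flag V, it satisfies condition W): it meets criterion S.
By R24 (it has attribute P, it has attribute B, it satisfies condition E): it is in state H.
By R26 (it is a constant expression, it is well-typed): it is dead code.
By R19 (it is in state H, it satisfies condition W, it meets criterion S): it is in tail position.
By R21 (it is in tail position): it is tagged D.
By R14 (it is tagged D, it is dead code): it has attribute Z.
By R5 (it has attribute Z): it is tagged F.
By R8 (it is tagged F): it is eligible for TCO.

Yes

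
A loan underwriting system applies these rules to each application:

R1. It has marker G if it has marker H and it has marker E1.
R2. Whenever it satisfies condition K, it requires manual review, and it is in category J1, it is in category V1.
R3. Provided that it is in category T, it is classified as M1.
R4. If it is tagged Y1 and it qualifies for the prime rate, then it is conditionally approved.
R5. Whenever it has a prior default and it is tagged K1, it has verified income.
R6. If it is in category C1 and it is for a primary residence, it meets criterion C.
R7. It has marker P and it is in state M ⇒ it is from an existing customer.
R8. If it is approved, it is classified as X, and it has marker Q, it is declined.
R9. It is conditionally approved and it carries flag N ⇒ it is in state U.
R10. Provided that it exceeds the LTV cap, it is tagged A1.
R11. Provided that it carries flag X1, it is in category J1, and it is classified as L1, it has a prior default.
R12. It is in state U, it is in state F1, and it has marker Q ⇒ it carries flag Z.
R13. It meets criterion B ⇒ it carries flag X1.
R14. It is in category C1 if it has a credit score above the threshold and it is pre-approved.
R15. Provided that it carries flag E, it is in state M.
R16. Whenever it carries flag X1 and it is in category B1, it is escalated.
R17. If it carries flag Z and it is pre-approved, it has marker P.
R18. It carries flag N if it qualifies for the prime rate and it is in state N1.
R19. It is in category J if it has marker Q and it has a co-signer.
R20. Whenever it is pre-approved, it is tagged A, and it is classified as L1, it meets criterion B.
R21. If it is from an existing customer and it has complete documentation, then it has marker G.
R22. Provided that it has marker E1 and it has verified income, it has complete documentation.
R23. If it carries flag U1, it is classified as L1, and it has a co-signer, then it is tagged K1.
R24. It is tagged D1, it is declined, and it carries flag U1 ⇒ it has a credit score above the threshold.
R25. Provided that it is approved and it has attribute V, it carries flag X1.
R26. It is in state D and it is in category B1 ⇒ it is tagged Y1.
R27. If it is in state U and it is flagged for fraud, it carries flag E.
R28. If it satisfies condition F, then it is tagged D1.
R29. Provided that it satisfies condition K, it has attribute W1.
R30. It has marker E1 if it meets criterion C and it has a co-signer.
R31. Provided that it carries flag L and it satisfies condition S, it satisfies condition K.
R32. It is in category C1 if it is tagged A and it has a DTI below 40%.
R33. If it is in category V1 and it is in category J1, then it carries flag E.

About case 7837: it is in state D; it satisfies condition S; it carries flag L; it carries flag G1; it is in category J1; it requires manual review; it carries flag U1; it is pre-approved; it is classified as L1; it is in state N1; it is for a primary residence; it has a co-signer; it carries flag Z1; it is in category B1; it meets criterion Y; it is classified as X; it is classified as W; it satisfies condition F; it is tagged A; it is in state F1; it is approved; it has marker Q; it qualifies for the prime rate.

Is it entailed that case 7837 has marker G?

By R8 (it is approved, it is classified as X, it has marker Q): it is declined.
By R18 (it qualifies for the prime rate, it is in state N1): it carries flag N.
By R20 (it is pre-approved, it is tagged A, it is classified as L1): it meets criterion B.
By R23 (it carries flag U1, it is classified as L1, it has a co-signer): it is tagged K1.
By R26 (it is in state D, it is in category B1): it is tagged Y1.
By R28 (it satisfies condition F): it is tagged D1.
By R31 (it carries flag L, it satisfies condition S): it satisfies condition K.
By R2 (it satisfies condition K, it requires manual review, it is in category J1): it is in category V1.
By R4 (it is tagged Y1, it qualifies for the prime rate): it is conditionally approved.
By R9 (it is conditionally approved, it carries flag N): it is in state U.
By R12 (it is in state U, it is in state F1, it has marker Q): it carries flag Z.
By R13 (it meets criterion B): it carries flag X1.
By R17 (it carries flag Z, it is pre-approved): it has marker P.
By R24 (it is tagged D1, it is declined, it carries flag U1): it has a credit score above the threshold.
By R33 (it is in category V1, it is in category J1): it carries flag E.
By R11 (it carries flag X1, it is in category J1, it is classified as L1): it has a prior default.
By R14 (it has a credit score above the threshold, it is pre-approved): it is in category C1.
By R15 (it carries flag E): it is in state M.
By R5 (it has a prior default, it is tagged K1): it has verified income.
By R6 (it is in category C1, it is for a primary residence): it meets criterion C.
By R7 (it has marker P, it is in state M): it is from an existing customer.
By R30 (it meets criterion C, it has a co-signer): it has marker E1.
By R22 (it has marker E1, it has verified income): it has complete documentation.
By R21 (it is from an existing customer, it has complete documentation): it has marker G.

Yes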